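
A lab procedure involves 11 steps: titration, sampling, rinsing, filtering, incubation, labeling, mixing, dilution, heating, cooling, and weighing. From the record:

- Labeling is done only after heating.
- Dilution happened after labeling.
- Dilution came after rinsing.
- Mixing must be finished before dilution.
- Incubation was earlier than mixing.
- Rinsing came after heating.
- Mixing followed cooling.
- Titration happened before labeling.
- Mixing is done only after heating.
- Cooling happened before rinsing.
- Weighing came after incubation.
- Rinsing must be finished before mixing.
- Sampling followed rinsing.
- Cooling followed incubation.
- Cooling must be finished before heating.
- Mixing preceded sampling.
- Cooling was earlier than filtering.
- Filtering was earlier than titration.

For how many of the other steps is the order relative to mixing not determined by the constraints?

Forced before mixing: cooling, heating, incubation, and rinsing; forced after mixing: dilution and sampling.
That leaves filtering, labeling, titration, and weighing with no forced order relative to mixing — 4.

4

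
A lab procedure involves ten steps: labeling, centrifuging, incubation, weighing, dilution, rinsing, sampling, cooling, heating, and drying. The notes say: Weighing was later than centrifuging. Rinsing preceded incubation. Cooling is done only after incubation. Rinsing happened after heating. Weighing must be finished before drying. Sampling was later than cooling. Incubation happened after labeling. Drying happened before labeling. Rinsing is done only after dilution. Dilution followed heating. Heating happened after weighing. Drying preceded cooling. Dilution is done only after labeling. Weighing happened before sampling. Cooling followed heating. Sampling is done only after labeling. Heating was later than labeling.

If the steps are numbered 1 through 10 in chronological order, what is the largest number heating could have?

5

Heating must come before cooling, dilution, incubation, rinsing, and sampling — 5 steps forced after it.
Everything else can be placed before heating in some valid order, so heating can sit as late as position 10 − 5 = 5.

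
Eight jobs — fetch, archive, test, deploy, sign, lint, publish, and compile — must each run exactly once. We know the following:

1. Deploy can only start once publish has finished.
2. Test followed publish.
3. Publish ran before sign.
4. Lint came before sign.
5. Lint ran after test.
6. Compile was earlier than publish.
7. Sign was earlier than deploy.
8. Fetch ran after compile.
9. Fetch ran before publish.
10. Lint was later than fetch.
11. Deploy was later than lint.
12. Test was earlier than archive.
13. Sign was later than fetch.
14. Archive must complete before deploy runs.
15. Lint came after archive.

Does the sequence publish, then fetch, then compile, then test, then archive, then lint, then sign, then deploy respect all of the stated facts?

The constraints require fetch before publish, but in the proposed sequence publish appears ahead of fetch. That one violation is enough.

no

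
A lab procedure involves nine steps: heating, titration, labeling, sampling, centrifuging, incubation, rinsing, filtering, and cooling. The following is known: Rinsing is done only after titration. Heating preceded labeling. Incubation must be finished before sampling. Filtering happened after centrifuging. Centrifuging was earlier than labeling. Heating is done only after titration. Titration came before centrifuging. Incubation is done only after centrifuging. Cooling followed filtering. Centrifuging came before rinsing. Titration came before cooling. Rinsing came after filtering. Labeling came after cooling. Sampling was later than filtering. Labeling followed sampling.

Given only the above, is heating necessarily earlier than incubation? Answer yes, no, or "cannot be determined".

cannot be determined

No chain of stated constraints runs from heating to incubation, and none runs from incubation to heating either.
So the relative order of heating and incubation is not fixed by the given facts.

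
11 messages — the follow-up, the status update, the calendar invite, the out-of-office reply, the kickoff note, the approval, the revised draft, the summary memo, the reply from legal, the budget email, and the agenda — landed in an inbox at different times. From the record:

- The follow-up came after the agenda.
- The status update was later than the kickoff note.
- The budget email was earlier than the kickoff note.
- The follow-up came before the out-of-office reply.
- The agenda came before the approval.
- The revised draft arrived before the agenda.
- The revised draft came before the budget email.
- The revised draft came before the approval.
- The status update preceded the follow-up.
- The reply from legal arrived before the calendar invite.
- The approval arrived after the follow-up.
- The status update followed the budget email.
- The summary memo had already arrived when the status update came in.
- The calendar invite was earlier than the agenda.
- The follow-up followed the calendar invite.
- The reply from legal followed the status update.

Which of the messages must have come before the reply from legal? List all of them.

Directly stated before the reply from legal: the status update.
The budget email reaches the reply from legal via the budget email → the status update → the reply from legal.
The kickoff note reaches the reply from legal via the kickoff note → the status update → the reply from legal.
The revised draft reaches the reply from legal via the revised draft → the budget email → the status update → the reply from legal.
Likewise the summary memo reaches the reply from legal by chaining the stated constraints.

the budget email, the kickoff note, the revised draft, the status update, the summary memo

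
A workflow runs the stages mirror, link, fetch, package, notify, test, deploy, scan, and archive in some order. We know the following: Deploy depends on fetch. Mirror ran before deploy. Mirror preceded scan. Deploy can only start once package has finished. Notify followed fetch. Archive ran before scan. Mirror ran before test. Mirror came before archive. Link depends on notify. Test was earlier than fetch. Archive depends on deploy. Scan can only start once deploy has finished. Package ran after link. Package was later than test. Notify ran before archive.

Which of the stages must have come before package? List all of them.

fetch, link, mirror, notify, test

Directly stated before package: link and test.
Fetch reaches package via fetch → notify → link → package.
Mirror reaches package via mirror → test → package.
Notify reaches package via notify → link → package.
No chain forces archive (or any of the others) ahead of package.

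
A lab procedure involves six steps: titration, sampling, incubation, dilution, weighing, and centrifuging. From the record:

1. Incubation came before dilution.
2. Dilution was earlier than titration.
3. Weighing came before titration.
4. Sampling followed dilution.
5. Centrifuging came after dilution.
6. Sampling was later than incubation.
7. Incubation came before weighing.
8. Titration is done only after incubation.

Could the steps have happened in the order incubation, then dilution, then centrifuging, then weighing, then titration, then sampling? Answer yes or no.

Check each stated constraint against the proposed order — e.g. dilution is ahead of sampling; incubation is ahead of sampling. Every pair is in the required order; nothing is violated.

yes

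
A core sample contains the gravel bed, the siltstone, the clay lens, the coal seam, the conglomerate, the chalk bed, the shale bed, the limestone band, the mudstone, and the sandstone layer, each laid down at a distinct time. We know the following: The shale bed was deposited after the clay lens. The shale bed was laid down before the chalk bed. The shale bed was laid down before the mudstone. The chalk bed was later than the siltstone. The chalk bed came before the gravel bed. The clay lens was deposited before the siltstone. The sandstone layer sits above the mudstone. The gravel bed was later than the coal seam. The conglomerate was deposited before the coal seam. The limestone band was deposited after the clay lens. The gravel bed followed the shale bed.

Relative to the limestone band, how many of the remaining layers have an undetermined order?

Forced before the limestone band: the clay lens.
That leaves the chalk bed, the coal seam, the conglomerate, the gravel bed, the mudstone, the sandstone layer, the shale bed, and the siltstone with no forced order relative to the limestone band — 8.

8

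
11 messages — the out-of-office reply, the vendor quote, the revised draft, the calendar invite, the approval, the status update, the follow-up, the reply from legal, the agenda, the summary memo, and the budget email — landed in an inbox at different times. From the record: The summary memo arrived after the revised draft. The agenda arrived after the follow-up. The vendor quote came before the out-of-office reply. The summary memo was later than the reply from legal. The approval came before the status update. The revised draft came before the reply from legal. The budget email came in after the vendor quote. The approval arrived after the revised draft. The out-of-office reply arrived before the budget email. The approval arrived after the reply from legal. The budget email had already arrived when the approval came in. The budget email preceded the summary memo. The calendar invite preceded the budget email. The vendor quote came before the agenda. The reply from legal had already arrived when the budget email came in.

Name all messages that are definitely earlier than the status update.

Directly stated before the status update: the approval.
The budget email reaches the status update via the budget email → the approval → the status update.
The calendar invite reaches the status update via the calendar invite → the budget email → the approval → the status update.
The out-of-office reply reaches the status update via the out-of-office reply → the budget email → the approval → the status update.
Likewise the reply from legal, the revised draft, and the vendor quote each reach the status update by chaining the stated constraints.

the approval, the budget email, the calendar invite, the out-of-office reply, the reply from legal, the revised draft, the vendor quote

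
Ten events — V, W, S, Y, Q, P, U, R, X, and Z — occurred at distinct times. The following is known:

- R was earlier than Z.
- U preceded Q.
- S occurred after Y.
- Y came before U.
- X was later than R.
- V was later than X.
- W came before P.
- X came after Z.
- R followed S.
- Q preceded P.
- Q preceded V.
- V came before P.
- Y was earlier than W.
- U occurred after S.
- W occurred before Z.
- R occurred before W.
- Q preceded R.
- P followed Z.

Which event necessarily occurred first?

Y has a chain of constraints placing it before every other event, so Y must be first.

Y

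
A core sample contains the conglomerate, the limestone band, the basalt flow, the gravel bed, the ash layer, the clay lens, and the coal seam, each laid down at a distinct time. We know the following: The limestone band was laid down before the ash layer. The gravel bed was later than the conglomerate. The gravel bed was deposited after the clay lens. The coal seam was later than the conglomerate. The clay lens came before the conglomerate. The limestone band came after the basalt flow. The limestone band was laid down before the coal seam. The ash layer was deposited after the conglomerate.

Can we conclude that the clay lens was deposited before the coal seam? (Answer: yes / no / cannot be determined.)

yes

Chain the constraints: the clay lens → the conglomerate → the coal seam. Each link is directly stated, so the clay lens comes before the coal seam.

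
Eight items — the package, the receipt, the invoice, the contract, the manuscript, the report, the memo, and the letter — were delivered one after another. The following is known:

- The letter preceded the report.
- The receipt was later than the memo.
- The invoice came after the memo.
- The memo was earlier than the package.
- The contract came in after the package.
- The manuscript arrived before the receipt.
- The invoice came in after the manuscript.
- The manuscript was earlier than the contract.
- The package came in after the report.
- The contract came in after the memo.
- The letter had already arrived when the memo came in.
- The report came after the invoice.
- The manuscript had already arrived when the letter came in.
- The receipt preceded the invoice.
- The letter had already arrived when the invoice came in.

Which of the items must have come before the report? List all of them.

Directly stated before the report: the invoice and the letter.
The manuscript reaches the report via the manuscript → the invoice → the report.
The memo reaches the report via the memo → the invoice → the report.
The receipt reaches the report via the receipt → the invoice → the report.
No chain forces the contract (or any of the others) ahead of the report.

the invoice, the letter, the manuscript, the memo, the receipt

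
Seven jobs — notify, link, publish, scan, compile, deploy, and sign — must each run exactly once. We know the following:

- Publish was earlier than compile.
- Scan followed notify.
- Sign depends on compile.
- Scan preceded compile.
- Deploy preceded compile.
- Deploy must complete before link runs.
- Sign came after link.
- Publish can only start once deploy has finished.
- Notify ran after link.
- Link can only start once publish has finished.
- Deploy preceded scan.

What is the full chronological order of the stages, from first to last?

deploy, publish, link, notify, scan, compile, sign

The constraints fix every adjacent pair, so only one ordering works:
deploy → publish → link → notify → scan → compile → sign.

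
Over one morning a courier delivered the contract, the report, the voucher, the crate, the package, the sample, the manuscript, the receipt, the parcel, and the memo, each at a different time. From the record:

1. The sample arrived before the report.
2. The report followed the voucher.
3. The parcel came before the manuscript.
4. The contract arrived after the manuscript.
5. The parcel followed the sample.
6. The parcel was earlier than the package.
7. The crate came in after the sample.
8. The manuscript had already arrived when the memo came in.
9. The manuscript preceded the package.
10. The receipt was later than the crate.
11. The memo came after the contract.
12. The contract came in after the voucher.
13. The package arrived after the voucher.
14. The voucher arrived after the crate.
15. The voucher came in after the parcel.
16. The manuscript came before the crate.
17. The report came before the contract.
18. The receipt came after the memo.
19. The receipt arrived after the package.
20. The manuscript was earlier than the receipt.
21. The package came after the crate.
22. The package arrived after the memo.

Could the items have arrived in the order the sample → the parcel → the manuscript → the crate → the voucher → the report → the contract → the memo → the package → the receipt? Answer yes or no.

yes

Check each stated constraint against the proposed order — e.g. the manuscript is ahead of the receipt; the parcel is ahead of the package. Every pair is in the required order; nothing is violated.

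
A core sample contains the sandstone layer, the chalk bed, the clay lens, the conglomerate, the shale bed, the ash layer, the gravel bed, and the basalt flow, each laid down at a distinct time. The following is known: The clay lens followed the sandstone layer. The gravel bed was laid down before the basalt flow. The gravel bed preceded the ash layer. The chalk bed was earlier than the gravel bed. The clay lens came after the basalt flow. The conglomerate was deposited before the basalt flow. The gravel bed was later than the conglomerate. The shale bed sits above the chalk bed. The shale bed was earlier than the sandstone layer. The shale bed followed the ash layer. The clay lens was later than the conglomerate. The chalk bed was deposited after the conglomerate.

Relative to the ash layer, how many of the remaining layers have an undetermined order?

1

Forced before the ash layer: the chalk bed, the conglomerate, and the gravel bed; forced after the ash layer: the clay lens, the sandstone layer, and the shale bed.
That leaves the basalt flow with no forced order relative to the ash layer — 1.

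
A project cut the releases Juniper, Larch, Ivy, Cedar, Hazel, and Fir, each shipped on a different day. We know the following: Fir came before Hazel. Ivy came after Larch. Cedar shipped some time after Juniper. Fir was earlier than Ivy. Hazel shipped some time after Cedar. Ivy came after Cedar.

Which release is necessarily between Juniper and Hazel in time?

Tracing the constraints gives Juniper → Cedar → Hazel, so Cedar sits after Juniper and before Hazel.
No other release is forced both after Juniper and before Hazel.

Cedar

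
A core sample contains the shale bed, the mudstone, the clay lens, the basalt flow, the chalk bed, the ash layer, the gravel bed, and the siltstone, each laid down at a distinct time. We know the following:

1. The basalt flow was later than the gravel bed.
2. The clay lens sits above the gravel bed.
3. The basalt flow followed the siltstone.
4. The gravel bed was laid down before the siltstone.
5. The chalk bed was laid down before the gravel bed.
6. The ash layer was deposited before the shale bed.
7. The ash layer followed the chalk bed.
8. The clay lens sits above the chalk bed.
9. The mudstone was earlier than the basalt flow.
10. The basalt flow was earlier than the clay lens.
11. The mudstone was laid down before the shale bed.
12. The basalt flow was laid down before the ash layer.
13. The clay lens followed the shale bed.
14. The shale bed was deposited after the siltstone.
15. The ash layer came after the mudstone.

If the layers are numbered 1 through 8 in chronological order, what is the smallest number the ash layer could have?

6

The basalt flow, the chalk bed, the gravel bed, the mudstone, and the siltstone must all come before the ash layer — 5 forced predecessors.
Nothing else is forced ahead of the ash layer, so its earliest slot is position 5 + 1 = 6.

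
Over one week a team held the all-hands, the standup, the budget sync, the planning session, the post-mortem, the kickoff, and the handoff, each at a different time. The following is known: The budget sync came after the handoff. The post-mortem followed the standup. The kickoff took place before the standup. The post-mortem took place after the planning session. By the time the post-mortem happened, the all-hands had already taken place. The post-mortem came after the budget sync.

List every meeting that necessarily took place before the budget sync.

the handoff

Directly stated before the budget sync: the handoff.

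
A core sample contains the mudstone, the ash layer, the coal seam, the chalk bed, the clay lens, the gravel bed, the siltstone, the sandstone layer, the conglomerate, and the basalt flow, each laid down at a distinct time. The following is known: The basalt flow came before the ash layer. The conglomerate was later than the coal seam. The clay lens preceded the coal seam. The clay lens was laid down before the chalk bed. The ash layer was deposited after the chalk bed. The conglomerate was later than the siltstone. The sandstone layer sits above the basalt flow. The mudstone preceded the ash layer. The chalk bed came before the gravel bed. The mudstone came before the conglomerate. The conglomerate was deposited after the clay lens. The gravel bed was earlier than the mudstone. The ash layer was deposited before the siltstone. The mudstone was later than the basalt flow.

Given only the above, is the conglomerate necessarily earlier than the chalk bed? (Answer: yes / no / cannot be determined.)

no

Tracing the constraints gives the chalk bed → the ash layer → the siltstone → the conglomerate, so the chalk bed must come before the conglomerate.
That means the conglomerate cannot be before the chalk bed.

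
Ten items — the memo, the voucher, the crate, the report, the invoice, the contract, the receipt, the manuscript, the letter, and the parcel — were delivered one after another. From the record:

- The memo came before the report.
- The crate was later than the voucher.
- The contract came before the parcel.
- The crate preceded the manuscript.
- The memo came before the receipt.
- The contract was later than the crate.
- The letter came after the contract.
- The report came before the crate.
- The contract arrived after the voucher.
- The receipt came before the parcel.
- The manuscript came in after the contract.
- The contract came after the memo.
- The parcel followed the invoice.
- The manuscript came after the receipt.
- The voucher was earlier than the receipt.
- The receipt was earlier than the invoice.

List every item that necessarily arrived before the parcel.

Directly stated before the parcel: the contract, the invoice, and the receipt.
The crate reaches the parcel via the crate → the contract → the parcel.
The memo reaches the parcel via the memo → the receipt → the parcel.
The report reaches the parcel via the report → the crate → the contract → the parcel.
Likewise the voucher reaches the parcel by chaining the stated constraints.
No chain forces the letter (or any of the others) ahead of the parcel.

the contract, the crate, the invoice, the memo, the receipt, the report, the voucher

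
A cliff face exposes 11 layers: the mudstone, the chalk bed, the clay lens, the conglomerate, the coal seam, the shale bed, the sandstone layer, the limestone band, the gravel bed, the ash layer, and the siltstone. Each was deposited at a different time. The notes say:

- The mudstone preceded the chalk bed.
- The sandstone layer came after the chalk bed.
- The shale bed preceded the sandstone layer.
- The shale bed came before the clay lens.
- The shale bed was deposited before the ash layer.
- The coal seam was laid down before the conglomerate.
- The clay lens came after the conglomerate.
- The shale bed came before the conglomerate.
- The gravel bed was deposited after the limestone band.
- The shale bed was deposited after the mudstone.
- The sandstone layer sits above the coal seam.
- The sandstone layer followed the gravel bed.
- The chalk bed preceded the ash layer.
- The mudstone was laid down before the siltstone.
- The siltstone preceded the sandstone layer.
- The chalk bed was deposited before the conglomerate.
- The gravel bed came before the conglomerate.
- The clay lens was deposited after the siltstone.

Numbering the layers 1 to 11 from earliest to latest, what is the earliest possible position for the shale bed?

The mudstone must come before the shale bed — 1 forced predecessor.
Nothing else is forced ahead of the shale bed, so its earliest slot is position 1 + 1 = 2.

2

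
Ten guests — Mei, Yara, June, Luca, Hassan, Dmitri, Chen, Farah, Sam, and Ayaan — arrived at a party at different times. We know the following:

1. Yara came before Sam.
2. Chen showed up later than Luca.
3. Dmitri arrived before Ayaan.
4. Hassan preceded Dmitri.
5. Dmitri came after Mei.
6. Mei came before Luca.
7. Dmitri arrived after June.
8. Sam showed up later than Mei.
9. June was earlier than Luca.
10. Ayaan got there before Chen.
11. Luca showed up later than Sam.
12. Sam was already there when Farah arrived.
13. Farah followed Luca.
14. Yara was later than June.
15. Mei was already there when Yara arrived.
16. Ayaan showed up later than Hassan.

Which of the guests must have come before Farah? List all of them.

June, Luca, Mei, Sam, Yara

Directly stated before Farah: Luca and Sam.
June reaches Farah via June → Luca → Farah.
Mei reaches Farah via Mei → Luca → Farah.
Yara reaches Farah via Yara → Sam → Farah.
No chain forces Chen (or any of the others) ahead of Farah.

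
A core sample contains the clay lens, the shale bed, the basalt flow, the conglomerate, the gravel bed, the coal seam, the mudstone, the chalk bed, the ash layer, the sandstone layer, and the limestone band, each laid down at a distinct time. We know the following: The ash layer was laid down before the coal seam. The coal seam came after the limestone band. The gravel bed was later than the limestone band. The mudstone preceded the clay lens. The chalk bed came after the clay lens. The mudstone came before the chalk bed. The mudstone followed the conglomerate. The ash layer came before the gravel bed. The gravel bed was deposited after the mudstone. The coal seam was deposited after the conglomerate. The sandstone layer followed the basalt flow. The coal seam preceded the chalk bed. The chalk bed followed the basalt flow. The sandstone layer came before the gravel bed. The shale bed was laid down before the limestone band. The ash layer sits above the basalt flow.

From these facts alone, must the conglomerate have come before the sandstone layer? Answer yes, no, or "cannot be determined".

cannot be determined

No chain of stated constraints runs from the conglomerate to the sandstone layer, and none runs from the sandstone layer to the conglomerate either.
So the relative order of the conglomerate and the sandstone layer is not fixed by the given facts.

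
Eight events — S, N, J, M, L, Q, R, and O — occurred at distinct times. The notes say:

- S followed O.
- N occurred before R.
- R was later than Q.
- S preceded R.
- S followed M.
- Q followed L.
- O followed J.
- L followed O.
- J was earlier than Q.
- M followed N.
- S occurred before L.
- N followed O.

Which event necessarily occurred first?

J

J has a chain of constraints placing it before every other event, so J must be first.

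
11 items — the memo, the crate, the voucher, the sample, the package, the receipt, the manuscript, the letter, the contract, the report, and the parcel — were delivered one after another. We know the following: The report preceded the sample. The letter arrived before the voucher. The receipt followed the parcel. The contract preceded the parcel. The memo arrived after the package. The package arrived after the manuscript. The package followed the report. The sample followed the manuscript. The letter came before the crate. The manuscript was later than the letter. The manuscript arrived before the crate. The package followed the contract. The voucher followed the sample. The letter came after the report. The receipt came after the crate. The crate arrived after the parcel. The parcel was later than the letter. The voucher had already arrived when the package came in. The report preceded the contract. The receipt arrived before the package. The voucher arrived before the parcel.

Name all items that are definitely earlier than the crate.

the contract, the letter, the manuscript, the parcel, the report, the sample, the voucher

Directly stated before the crate: the letter, the manuscript, and the parcel.
The contract reaches the crate via the contract → the parcel → the crate.
The report reaches the crate via the report → the letter → the crate.
The sample reaches the crate via the sample → the voucher → the parcel → the crate.
Likewise the voucher reaches the crate by chaining the stated constraints.
No chain forces the package (or any of the others) ahead of the crate.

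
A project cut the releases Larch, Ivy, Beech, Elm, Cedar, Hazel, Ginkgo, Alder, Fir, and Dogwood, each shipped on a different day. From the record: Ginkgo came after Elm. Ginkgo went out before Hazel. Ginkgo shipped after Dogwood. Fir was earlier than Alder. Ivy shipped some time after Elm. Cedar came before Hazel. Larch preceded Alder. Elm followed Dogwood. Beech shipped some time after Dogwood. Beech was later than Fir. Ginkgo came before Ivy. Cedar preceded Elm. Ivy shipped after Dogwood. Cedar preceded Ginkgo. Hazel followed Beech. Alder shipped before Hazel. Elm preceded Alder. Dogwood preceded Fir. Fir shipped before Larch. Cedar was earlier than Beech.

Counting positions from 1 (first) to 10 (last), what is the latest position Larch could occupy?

8

Larch must come before Alder and Hazel — 2 releases forced after it.
Everything else can be placed before Larch in some valid order, so Larch can sit as late as position 10 − 2 = 8.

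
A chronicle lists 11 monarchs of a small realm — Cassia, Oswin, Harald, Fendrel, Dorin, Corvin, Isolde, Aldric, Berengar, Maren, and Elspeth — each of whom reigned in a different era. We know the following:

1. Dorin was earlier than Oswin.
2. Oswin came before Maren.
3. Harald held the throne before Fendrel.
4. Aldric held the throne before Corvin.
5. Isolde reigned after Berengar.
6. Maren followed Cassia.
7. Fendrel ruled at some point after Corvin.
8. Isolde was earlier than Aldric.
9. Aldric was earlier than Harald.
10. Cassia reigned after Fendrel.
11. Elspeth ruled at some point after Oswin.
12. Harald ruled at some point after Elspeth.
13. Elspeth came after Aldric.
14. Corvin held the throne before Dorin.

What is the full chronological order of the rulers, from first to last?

The constraints fix every adjacent pair, so only one ordering works:
Berengar → Isolde → Aldric → Corvin → Dorin → Oswin → Elspeth → Harald → Fendrel → Cassia → Maren.

Berengar, Isolde, Aldric, Corvin, Dorin, Oswin, Elspeth, Harald, Fendrel, Cassia, Maren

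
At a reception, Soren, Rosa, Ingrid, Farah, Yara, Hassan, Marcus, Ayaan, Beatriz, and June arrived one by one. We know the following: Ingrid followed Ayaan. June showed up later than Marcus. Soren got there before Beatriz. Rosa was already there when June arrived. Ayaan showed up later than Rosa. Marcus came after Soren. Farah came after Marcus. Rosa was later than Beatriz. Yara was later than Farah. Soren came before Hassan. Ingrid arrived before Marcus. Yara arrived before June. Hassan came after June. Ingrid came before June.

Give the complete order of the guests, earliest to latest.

The constraints fix every adjacent pair, so only one ordering works:
Soren → Beatriz → Rosa → Ayaan → Ingrid → Marcus → Farah → Yara → June → Hassan.

Soren, Beatriz, Rosa, Ayaan, Ingrid, Marcus, Farah, Yara, June, Hassan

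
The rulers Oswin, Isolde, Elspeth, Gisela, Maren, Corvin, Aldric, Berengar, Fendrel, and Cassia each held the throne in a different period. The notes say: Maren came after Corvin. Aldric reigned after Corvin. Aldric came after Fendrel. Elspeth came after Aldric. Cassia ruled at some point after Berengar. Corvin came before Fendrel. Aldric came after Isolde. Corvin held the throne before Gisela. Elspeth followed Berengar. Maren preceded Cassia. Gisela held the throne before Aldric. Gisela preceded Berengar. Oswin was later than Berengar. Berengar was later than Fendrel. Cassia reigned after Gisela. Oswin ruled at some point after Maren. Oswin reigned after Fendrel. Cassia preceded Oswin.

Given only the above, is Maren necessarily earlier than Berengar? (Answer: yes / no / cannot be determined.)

No chain of stated constraints runs from Maren to Berengar, and none runs from Berengar to Maren either.
So the relative order of Maren and Berengar is not fixed by the given facts.

cannot be determined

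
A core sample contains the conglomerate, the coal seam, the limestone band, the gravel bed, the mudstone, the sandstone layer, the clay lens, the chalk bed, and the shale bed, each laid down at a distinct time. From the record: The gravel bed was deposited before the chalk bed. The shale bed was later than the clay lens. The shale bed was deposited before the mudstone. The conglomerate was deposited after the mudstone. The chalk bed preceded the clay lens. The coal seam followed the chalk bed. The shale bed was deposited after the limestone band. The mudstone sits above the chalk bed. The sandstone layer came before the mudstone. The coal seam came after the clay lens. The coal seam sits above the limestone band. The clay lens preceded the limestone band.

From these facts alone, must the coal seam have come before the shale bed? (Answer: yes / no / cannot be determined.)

No chain of stated constraints runs from the coal seam to the shale bed, and none runs from the shale bed to the coal seam either.
So the relative order of the coal seam and the shale bed is not fixed by the given facts.

cannot be determined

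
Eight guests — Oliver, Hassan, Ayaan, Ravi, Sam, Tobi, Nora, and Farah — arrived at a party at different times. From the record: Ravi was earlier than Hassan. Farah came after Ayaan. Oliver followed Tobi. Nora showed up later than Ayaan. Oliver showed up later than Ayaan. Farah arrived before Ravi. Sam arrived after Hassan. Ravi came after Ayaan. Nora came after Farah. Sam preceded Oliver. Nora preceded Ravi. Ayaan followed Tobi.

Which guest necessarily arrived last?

Every other guest has a chain of constraints placing them before Oliver, so Oliver is last.

Oliver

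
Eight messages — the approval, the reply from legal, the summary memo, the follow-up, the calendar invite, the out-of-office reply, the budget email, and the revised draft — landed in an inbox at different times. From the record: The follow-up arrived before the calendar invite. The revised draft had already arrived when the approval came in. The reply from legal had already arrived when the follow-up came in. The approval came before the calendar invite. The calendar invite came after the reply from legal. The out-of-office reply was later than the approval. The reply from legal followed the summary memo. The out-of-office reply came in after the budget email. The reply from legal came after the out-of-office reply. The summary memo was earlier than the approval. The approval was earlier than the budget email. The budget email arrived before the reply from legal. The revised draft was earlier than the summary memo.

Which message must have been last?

Every other message has a chain of constraints placing it before the calendar invite, so the calendar invite is last.

the calendar invite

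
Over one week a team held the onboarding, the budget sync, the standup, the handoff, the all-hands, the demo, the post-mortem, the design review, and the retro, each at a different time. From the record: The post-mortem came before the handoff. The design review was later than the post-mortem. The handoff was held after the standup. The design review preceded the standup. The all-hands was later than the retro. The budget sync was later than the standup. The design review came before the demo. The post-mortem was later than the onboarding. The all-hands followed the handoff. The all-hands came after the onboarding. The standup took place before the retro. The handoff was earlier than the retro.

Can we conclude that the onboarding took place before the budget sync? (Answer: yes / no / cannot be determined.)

Chain the constraints: the onboarding → the post-mortem → the design review → the standup → the budget sync. Each link is directly stated, so the onboarding comes before the budget sync.

yes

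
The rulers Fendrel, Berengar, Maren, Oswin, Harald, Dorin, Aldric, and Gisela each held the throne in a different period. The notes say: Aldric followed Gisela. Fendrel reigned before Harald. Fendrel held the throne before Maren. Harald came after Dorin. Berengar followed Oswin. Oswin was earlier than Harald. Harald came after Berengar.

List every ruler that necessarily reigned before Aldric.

Gisela

Directly stated before Aldric: Gisela.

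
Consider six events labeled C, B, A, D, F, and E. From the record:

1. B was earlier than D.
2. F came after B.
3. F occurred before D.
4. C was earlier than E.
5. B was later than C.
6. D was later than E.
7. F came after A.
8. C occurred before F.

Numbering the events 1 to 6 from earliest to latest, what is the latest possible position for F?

F must come before D — 1 event forced after it.
Everything else can be placed before F in some valid order, so F can sit as late as position 6 − 1 = 5.

5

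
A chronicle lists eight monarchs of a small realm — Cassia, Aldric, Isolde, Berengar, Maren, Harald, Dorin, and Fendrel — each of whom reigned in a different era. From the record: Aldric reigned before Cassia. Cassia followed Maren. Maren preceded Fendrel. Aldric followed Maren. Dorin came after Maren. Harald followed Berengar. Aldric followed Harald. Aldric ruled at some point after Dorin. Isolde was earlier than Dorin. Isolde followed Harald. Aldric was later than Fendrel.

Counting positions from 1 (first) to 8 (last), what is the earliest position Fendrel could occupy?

2

Maren must come before Fendrel — 1 forced predecessor.
Nothing else is forced ahead of Fendrel, so their earliest slot is position 1 + 1 = 2.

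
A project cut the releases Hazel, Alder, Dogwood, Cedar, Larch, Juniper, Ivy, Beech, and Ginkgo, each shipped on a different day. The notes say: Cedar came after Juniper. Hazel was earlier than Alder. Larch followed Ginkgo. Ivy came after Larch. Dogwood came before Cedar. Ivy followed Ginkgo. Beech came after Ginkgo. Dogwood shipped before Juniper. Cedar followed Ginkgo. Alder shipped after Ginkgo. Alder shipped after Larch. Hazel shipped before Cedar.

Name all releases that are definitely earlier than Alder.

Directly stated before Alder: Ginkgo, Hazel, and Larch.
No chain forces Beech (or any of the others) ahead of Alder.

Ginkgo, Hazel, Larch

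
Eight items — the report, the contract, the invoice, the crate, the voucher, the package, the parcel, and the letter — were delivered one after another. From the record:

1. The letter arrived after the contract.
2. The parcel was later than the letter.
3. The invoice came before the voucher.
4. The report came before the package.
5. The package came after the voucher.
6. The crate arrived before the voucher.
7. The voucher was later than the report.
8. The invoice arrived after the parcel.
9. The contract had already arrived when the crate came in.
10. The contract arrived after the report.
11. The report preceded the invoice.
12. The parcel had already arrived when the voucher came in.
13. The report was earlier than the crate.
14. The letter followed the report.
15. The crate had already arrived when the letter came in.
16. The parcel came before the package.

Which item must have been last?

Every other item has a chain of constraints placing it before the package, so the package is last.

the package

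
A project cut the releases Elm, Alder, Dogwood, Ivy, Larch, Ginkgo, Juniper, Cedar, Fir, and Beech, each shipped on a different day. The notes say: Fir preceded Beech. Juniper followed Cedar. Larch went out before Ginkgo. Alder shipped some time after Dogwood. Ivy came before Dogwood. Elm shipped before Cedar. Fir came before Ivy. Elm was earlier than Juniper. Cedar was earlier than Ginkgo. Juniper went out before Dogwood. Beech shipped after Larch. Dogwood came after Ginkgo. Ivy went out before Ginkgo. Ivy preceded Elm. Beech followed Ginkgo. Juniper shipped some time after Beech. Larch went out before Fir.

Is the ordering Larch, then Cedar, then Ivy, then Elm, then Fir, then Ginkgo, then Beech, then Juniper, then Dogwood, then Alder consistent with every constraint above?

The constraints require Fir before Ivy, but in the proposed sequence Ivy appears ahead of Fir. That one violation is enough.

no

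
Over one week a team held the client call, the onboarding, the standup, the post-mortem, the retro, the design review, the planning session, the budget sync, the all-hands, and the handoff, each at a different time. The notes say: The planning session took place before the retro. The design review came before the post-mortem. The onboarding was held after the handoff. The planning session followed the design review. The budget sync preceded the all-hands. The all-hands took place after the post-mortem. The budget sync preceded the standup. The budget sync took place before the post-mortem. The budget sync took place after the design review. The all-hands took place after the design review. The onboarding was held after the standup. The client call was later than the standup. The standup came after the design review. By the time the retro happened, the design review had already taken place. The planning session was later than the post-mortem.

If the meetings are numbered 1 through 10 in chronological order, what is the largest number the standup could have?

The standup must come before the client call and the onboarding — 2 meetings forced after it.
Everything else can be placed before the standup in some valid order, so the standup can sit as late as position 10 − 2 = 8.

8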